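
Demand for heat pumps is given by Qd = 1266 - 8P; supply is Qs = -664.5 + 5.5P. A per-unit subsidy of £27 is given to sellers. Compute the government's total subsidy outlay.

Pre-subsidy: 1266 - 8P = -664.5 + 5.5P gives P* = 143, Q* = 122.
With the subsidy, sellers receive Ps = Pb + 27 for each unit, where Pb is the price buyers pay.
Supply in terms of Pb becomes Qs = -664.5 + 5.5(Pb + 27) = -516 + 5.5Pb. Setting this equal to demand: 1266 - 8Pb = -516 + 5.5Pb, so Pb = 132.
Sellers receive Ps = 132 + 27 = 159; Q' = 1266 − 8·132 = 210.
Government outlay = subsidy × quantity = 27 × 210 = 5670.

Government cost = £5670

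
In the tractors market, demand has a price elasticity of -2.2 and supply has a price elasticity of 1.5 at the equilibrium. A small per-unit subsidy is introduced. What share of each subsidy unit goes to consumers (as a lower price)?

For a small subsidy around the equilibrium, the benefit split depends on the relative slopes, which at a point are proportional to the elasticities.
Buyer share = εs/(εs + |εd|) = 1.5/(1.5 + 2.2) = 15/37; seller share = |εd|/(εs + |εd|) = 22/37.

Consumer share = 15/37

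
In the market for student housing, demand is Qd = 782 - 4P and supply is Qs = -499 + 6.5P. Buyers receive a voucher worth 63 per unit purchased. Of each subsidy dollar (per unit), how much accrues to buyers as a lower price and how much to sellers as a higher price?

Buyers gain 39 per unit; sellers gain 24 per unit

Pre-subsidy: 782 - 4P = -499 + 6.5P gives P* = 122, Q* = 294.
With the rebate, buyers effectively pay Pb = Ps − 63, where Ps is the price sellers receive.
Demand in terms of Ps becomes Qd = 782 − 4(Ps − 63) = 1034 - 4Ps. Setting this equal to supply: 1034 - 4Ps = -499 + 6.5Ps, so Ps = 146.
Buyers pay Pb = 146 − 63 = 83; Q' = -499 + 6.5·146 = 450.
Buyers' price falls by P* − Pb = 122 − 83 = 39; sellers' price rises by Ps − P* = 146 − 122 = 24.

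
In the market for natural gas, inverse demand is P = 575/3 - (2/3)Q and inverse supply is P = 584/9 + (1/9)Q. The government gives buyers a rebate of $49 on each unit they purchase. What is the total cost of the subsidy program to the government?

Pre-subsidy: 575/3 - (2/3)Q = 584/9 + (1/9)Q gives Q* = 163 and P* = 83.
With the rebate, buyers effectively pay Pb = Ps − 49, where Ps is the price sellers receive.
On the curves, Pb = 575/3 - (2/3)Q and Ps = 584/9 + (1/9)Q; the wedge Ps − Pb = 49 gives 584/9 + (1/9)Q − (575/3 - (2/3)Q) = 49, so Q' = 226.
Then Pb = 575/3 − (2/3)·226 = 41 and Ps = 584/9 + (1/9)·226 = 90.
Government outlay = subsidy × quantity = 49 × 226 = 11074.

Government cost = $11074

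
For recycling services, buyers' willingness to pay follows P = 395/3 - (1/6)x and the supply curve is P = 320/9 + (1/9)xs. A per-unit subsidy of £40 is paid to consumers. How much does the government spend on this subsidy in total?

Pre-subsidy: 395/3 - (1/6)x = 320/9 + (1/9)x gives x* = 346 and P* = 74.
With the rebate, buyers effectively pay Pb = Ps − 40, where Ps is the price sellers receive.
On the curves, Pb = 395/3 - (1/6)x and Ps = 320/9 + (1/9)x; the wedge Ps − Pb = 40 gives 320/9 + (1/9)x − (395/3 - (1/6)x) = 40, so x' = 490.
Then Pb = 395/3 − (1/6)·490 = 50 and Ps = 320/9 + (1/9)·490 = 90.
Government outlay = subsidy × quantity = 40 × 490 = 19600.

Government cost = £19600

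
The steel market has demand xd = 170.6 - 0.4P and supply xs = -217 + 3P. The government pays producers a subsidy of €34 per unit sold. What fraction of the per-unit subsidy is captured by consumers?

Consumer share = 15/17

Pre-subsidy: 170.6 - 0.4P = -217 + 3P gives P* = 114, x* = 125.
With the subsidy, sellers receive Ps = Pb + 34 for each unit, where Pb is the price buyers pay.
Supply in terms of Pb becomes xs = -217 + 3(Pb + 34) = -115 + 3Pb. Setting this equal to demand: 170.6 - 0.4Pb = -115 + 3Pb, so Pb = 84.
Sellers receive Ps = 84 + 34 = 118; x' = 170.6 − 0.4·84 = 137.
Buyers' price falls by P* − Pb = 114 − 84 = 30; sellers' price rises by Ps − P* = 118 − 114 = 4.
So consumers capture 30/34 = 15/17 of each unit of subsidy.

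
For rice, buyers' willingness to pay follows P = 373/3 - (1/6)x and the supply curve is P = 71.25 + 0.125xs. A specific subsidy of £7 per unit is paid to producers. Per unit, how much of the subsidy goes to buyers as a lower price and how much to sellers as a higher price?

Pre-subsidy: 373/3 - (1/6)x = 71.25 + 0.125x gives x* = 182 and P* = 94.
With the subsidy, sellers receive Ps = Pb + 7 for each unit, where Pb is the price buyers pay.
On the curves, Pb = 373/3 - (1/6)x and Ps = 71.25 + 0.125x; the wedge Ps − Pb = 7 gives 71.25 + 0.125x − (373/3 - (1/6)x) = 7, so x' = 206.
Then Pb = 373/3 − (1/6)·206 = 90 and Ps = 71.25 + 0.125·206 = 97.
Buyers' price falls by P* − Pb = 94 − 90 = 4; sellers' price rises by Ps − P* = 97 − 94 = 3.

Buyers gain £4 per unit; sellers gain £3 per unit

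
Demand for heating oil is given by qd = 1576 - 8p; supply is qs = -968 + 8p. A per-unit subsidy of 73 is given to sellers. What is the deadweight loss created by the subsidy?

Pre-subsidy: 1576 - 8p = -968 + 8p gives p* = 159, q* = 304.
With the subsidy, sellers receive ps = pb + 73 for each unit, where pb is the price buyers pay.
Supply in terms of pb becomes qs = -968 + 8(pb + 73) = -384 + 8pb. Setting this equal to demand: 1576 - 8pb = -384 + 8pb, so pb = 122.5.
Sellers receive ps = 122.5 + 73 = 195.5; q' = 1576 − 8·122.5 = 596.
The subsidy expands output by 596 − 304 = 292 past the efficient level; on those units the gap between marginal cost and willingness to pay runs from 0 up to 73.
DWL = ½ × 73 × 292 = 10658.

Deadweight loss = 10658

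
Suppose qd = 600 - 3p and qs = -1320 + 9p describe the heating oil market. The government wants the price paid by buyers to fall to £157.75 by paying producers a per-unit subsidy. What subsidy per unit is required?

Required subsidy s = £3 per unit

At a buyer price of 157.75, quantity demanded is 600 − 3·157.75 = 126.75.
Sellers supply 126.75 only when they receive ps with -1320 + 9·ps = 126.75, i.e. ps = 160.75.
s = ps − pb = 160.75 − 157.75 = 3.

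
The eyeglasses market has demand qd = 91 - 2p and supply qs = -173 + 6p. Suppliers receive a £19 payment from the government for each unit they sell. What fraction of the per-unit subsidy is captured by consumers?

Consumer share = 0.75

Pre-subsidy: 91 - 2p = -173 + 6p gives p* = 33, q* = 25.
With the subsidy, sellers receive ps = pb + 19 for each unit, where pb is the price buyers pay.
Supply in terms of pb becomes qs = -173 + 6(pb + 19) = -59 + 6pb. Setting this equal to demand: 91 - 2pb = -59 + 6pb, so pb = 18.75.
Sellers receive ps = 18.75 + 19 = 37.75; q' = 91 − 2·18.75 = 53.5.
Buyers' price falls by p* − pb = 33 − 18.75 = 14.25; sellers' price rises by ps − p* = 37.75 − 33 = 4.75.
So consumers capture 14.25/19 = 0.75 of each unit of subsidy.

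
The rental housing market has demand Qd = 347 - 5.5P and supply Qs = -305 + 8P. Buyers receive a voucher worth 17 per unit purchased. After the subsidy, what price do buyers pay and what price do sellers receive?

Buyers pay 344/9; sellers receive 497/9

Pre-subsidy: 347 - 5.5P = -305 + 8P gives P* = 1304/27, Q* = 2197/27.
With the rebate, buyers effectively pay Pb = Ps − 17, where Ps is the price sellers receive.
Demand in terms of Ps becomes Qd = 347 − 5.5(Ps − 17) = 440.5 - 5.5Ps. Setting this equal to supply: 440.5 - 5.5Ps = -305 + 8Ps, so Ps = 497/9.
Buyers pay Pb = 497/9 − 17 = 344/9; Q' = -305 + 8·(497/9) = 1231/9.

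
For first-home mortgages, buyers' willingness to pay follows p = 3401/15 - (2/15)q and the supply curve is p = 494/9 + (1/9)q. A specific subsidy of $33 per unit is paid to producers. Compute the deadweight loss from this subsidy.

Deadweight loss = $2227.5

Pre-subsidy: 3401/15 - (2/15)q = 494/9 + (1/9)q gives q* = 703 and p* = 133.
With the subsidy, sellers receive ps = pb + 33 for each unit, where pb is the price buyers pay.
On the curves, pb = 3401/15 - (2/15)q and ps = 494/9 + (1/9)q; the wedge ps − pb = 33 gives 494/9 + (1/9)q − (3401/15 - (2/15)q) = 33, so q' = 838.
Then pb = 3401/15 − (2/15)·838 = 115 and ps = 494/9 + (1/9)·838 = 148.
The subsidy expands output by 838 − 703 = 135 past the efficient level; on those units the gap between marginal cost and willingness to pay runs from 0 up to 33.
DWL = ½ × 33 × 135 = 2227.5.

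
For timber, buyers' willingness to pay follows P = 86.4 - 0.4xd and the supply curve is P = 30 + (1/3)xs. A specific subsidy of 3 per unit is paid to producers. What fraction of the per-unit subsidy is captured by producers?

Pre-subsidy: 86.4 - 0.4x = 30 + (1/3)x gives x* = 846/11 and P* = 612/11.
With the subsidy, sellers receive Ps = Pb + 3 for each unit, where Pb is the price buyers pay.
On the curves, Pb = 86.4 - 0.4x and Ps = 30 + (1/3)x; the wedge Ps − Pb = 3 gives 30 + (1/3)x − (86.4 - 0.4x) = 3, so x' = 81.
Then Pb = 86.4 − 0.4·81 = 54 and Ps = 30 + (1/3)·81 = 57.
Buyers' price falls by P* − Pb = 612/11 − 54 = 18/11; sellers' price rises by Ps − P* = 57 − 612/11 = 15/11.
So producers capture (15/11)/3 = 5/11 of each unit of subsidy.

Producer share = 5/11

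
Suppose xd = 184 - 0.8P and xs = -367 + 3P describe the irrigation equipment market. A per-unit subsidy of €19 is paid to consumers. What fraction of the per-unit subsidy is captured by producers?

Producer share = 4/19

Pre-subsidy: 184 - 0.8P = -367 + 3P gives P* = 145, x* = 68.
With the rebate, buyers effectively pay Pb = Ps − 19, where Ps is the price sellers receive.
Demand in terms of Ps becomes xd = 184 − 0.8(Ps − 19) = 199.2 - 0.8Ps. Setting this equal to supply: 199.2 - 0.8Ps = -367 + 3Ps, so Ps = 149.
Buyers pay Pb = 149 − 19 = 130; x' = -367 + 3·149 = 80.
Buyers' price falls by P* − Pb = 145 − 130 = 15; sellers' price rises by Ps − P* = 149 − 145 = 4.
So producers capture 4/19 = 4/19 of each unit of subsidy.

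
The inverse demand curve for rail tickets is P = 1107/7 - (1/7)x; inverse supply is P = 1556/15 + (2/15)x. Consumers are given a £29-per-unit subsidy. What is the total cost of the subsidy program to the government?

Pre-subsidy: 1107/7 - (1/7)x = 1556/15 + (2/15)x gives x* = 197 and P* = 130.
With the rebate, buyers effectively pay Pb = Ps − 29, where Ps is the price sellers receive.
On the curves, Pb = 1107/7 - (1/7)x and Ps = 1556/15 + (2/15)x; the wedge Ps − Pb = 29 gives 1556/15 + (2/15)x − (1107/7 - (1/7)x) = 29, so x' = 302.
Then Pb = 1107/7 − (1/7)·302 = 115 and Ps = 1556/15 + (2/15)·302 = 144.
Government outlay = subsidy × quantity = 29 × 302 = 8758.

Government cost = £8758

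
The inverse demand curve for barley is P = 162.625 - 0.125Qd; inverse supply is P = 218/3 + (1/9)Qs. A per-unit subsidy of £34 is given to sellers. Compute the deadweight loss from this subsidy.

Deadweight loss = £2448

Pre-subsidy: 162.625 - 0.125Q = 218/3 + (1/9)Q gives Q* = 381 and P* = 115.
With the subsidy, sellers receive Ps = Pb + 34 for each unit, where Pb is the price buyers pay.
On the curves, Pb = 162.625 - 0.125Q and Ps = 218/3 + (1/9)Q; the wedge Ps − Pb = 34 gives 218/3 + (1/9)Q − (162.625 - 0.125Q) = 34, so Q' = 525.
Then Pb = 162.625 − 0.125·525 = 97 and Ps = 218/3 + (1/9)·525 = 131.
The subsidy expands output by 525 − 381 = 144 past the efficient level; on those units the gap between marginal cost and willingness to pay runs from 0 up to 34.
DWL = ½ × 34 × 144 = 2448.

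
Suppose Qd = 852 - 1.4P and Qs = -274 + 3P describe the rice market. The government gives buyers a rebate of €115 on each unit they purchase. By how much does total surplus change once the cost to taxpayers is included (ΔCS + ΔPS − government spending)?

Pre-subsidy: 852 - 1.4P = -274 + 3P gives P* = 2815/11, Q* = 5431/11.
With the rebate, buyers effectively pay Pb = Ps − 115, where Ps is the price sellers receive.
Demand in terms of Ps becomes Qd = 852 − 1.4(Ps − 115) = 1013 - 1.4Ps. Setting this equal to supply: 1013 - 1.4Ps = -274 + 3Ps, so Ps = 292.5.
Buyers pay Pb = 292.5 − 115 = 177.5; Q' = -274 + 3·292.5 = 603.5.
ΔCS = ½(5431/11 + 603.5)(2815/11 − 177.5) = 41639775/968; ΔPS = ½(5431/11 + 603.5)(292.5 − 2815/11) = 19431895/968.
Government spending = 115 × 603.5 = 69402.5.
Net change = 41639775/968 + 19431895/968 − 69402.5 = -277725/44. The loss equals the DWL triangle ½·115·2415/22.

Net change in total surplus = -277725/44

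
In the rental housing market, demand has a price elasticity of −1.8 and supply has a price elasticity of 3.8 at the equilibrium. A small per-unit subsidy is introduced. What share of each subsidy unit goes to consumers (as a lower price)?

Consumer share = 19/28

For a small subsidy around the equilibrium, the benefit split depends on the relative slopes, which at a point are proportional to the elasticities.
Buyer share = εs/(εs + |εd|) = 3.8/(3.8 + 1.8) = 19/28; seller share = |εd|/(εs + |εd|) = 9/28.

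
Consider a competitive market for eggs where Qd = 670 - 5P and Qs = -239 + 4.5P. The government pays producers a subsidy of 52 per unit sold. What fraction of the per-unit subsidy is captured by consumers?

Consumer share = 9/19

Pre-subsidy: 670 - 5P = -239 + 4.5P gives P* = 1818/19, Q* = 3640/19.
With the subsidy, sellers receive Ps = Pb + 52 for each unit, where Pb is the price buyers pay.
Supply in terms of Pb becomes Qs = -239 + 4.5(Pb + 52) = -5 + 4.5Pb. Setting this equal to demand: 670 - 5Pb = -5 + 4.5Pb, so Pb = 1350/19.
Sellers receive Ps = 1350/19 + 52 = 2338/19; Q' = 670 − 5·(1350/19) = 5980/19.
Buyers' price falls by P* − Pb = 1818/19 − 1350/19 = 468/19; sellers' price rises by Ps − P* = 2338/19 − 1818/19 = 520/19.
So consumers capture (468/19)/52 = 9/19 of each unit of subsidy.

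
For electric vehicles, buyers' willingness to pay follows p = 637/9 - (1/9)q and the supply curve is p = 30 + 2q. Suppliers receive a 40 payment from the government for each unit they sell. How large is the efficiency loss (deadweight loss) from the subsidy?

Deadweight loss = 7200/19

Pre-subsidy: 637/9 - (1/9)q = 30 + 2q gives q* = 367/19 and p* = 1304/19.
With the subsidy, sellers receive ps = pb + 40 for each unit, where pb is the price buyers pay.
On the curves, pb = 637/9 - (1/9)q and ps = 30 + 2q; the wedge ps − pb = 40 gives 30 + 2q − (637/9 - (1/9)q) = 40, so q' = 727/19.
Then pb = 637/9 − (1/9)·(727/19) = 1264/19 and ps = 30 + 2·(727/19) = 2024/19.
The subsidy expands output by 727/19 − 367/19 = 360/19 past the efficient level; on those units the gap between marginal cost and willingness to pay runs from 0 up to 40.
DWL = ½ × 40 × 360/19 = 7200/19.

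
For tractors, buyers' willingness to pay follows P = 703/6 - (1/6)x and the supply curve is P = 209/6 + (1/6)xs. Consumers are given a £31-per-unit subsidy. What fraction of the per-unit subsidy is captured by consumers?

Consumer share = 0.5

Pre-subsidy: 703/6 - (1/6)x = 209/6 + (1/6)x gives x* = 247 and P* = 76.
With the rebate, buyers effectively pay Pb = Ps − 31, where Ps is the price sellers receive.
On the curves, Pb = 703/6 - (1/6)x and Ps = 209/6 + (1/6)x; the wedge Ps − Pb = 31 gives 209/6 + (1/6)x − (703/6 - (1/6)x) = 31, so x' = 340.
Then Pb = 703/6 − (1/6)·340 = 60.5 and Ps = 209/6 + (1/6)·340 = 91.5.
Buyers' price falls by P* − Pb = 76 − 60.5 = 15.5; sellers' price rises by Ps − P* = 91.5 − 76 = 15.5.
So consumers capture 15.5/31 = 0.5 of each unit of subsidy.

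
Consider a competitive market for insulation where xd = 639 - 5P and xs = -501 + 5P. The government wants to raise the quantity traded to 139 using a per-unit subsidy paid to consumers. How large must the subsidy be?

At x = 139, invert demand for the buyer price: Pb = (639 − 139)/5 = 100; invert supply for the seller price: Ps = (139 − (-501))/5 = 128.
The subsidy must fill the gap: s = Ps − Pb = 128 − 100 = 28.

Required subsidy s = 28 per unit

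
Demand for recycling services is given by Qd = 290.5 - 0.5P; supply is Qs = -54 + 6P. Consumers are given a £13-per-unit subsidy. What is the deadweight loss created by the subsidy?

Pre-subsidy: 290.5 - 0.5P = -54 + 6P gives P* = 53, Q* = 264.
With the rebate, buyers effectively pay Pb = Ps − 13, where Ps is the price sellers receive.
Demand in terms of Ps becomes Qd = 290.5 − 0.5(Ps − 13) = 297 - 0.5Ps. Setting this equal to supply: 297 - 0.5Ps = -54 + 6Ps, so Ps = 54.
Buyers pay Pb = 54 − 13 = 41; Q' = -54 + 6·54 = 270.
The subsidy expands output by 270 − 264 = 6 past the efficient level; on those units the gap between marginal cost and willingness to pay runs from 0 up to 13.
DWL = ½ × 13 × 6 = 39.

Deadweight loss = £39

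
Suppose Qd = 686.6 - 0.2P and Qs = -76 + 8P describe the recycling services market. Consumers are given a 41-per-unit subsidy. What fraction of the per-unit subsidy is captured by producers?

Producer share = 1/41

Pre-subsidy: 686.6 - 0.2P = -76 + 8P gives P* = 93, Q* = 668.
With the rebate, buyers effectively pay Pb = Ps − 41, where Ps is the price sellers receive.
Demand in terms of Ps becomes Qd = 686.6 − 0.2(Ps − 41) = 694.8 - 0.2Ps. Setting this equal to supply: 694.8 - 0.2Ps = -76 + 8Ps, so Ps = 94.
Buyers pay Pb = 94 − 41 = 53; Q' = -76 + 8·94 = 676.
Buyers' price falls by P* − Pb = 93 − 53 = 40; sellers' price rises by Ps − P* = 94 − 93 = 1.
So producers capture 1/41 = 1/41 of each unit of subsidy.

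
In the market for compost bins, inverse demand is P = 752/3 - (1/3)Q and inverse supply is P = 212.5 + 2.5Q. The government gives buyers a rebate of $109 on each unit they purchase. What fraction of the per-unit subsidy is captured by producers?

Pre-subsidy: 752/3 - (1/3)Q = 212.5 + 2.5Q gives Q* = 229/17 and P* = 4185/17.
With the rebate, buyers effectively pay Pb = Ps − 109, where Ps is the price sellers receive.
On the curves, Pb = 752/3 - (1/3)Q and Ps = 212.5 + 2.5Q; the wedge Ps − Pb = 109 gives 212.5 + 2.5Q − (752/3 - (1/3)Q) = 109, so Q' = 883/17.
Then Pb = 752/3 − (1/3)·(883/17) = 3967/17 and Ps = 212.5 + 2.5·(883/17) = 5820/17.
Buyers' price falls by P* − Pb = 4185/17 − 3967/17 = 218/17; sellers' price rises by Ps − P* = 5820/17 − 4185/17 = 1635/17.
So producers capture (1635/17)/109 = 15/17 of each unit of subsidy.

Producer share = 15/17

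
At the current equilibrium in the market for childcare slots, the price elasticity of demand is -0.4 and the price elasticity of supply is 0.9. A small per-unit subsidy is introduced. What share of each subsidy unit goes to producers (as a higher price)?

Producer share = 4/13

For a small subsidy around the equilibrium, the benefit split depends on the relative slopes, which at a point are proportional to the elasticities.
Buyer share = εs/(εs + |εd|) = 0.9/(0.9 + 0.4) = 9/13; seller share = |εd|/(εs + |εd|) = 4/13.
So producers capture 4/13 of the subsidy.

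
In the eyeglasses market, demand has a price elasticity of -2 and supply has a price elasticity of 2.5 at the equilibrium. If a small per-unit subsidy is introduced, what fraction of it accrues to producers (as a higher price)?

For a small subsidy around the equilibrium, the benefit split depends on the relative slopes, which at a point are proportional to the elasticities.
Buyer share = εs/(εs + |εd|) = 2.5/(2.5 + 2) = 5/9; seller share = |εd|/(εs + |εd|) = 4/9.
So producers capture 4/9 of the subsidy.

Producer share = 4/9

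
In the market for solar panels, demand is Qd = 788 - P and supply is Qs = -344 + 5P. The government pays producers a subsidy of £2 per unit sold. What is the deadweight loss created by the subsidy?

Deadweight loss = 5/3

Pre-subsidy: 788 - P = -344 + 5P gives P* = 566/3, Q* = 1798/3.
With the subsidy, sellers receive Ps = Pb + 2 for each unit, where Pb is the price buyers pay.
Supply in terms of Pb becomes Qs = -344 + 5(Pb + 2) = -334 + 5Pb. Setting this equal to demand: 788 - Pb = -334 + 5Pb, so Pb = 187.
Sellers receive Ps = 187 + 2 = 189; Q' = 788 − 1·187 = 601.
The subsidy expands output by 601 − 1798/3 = 5/3 past the efficient level; on those units the gap between marginal cost and willingness to pay runs from 0 up to 2.
DWL = ½ × 2 × 5/3 = 5/3.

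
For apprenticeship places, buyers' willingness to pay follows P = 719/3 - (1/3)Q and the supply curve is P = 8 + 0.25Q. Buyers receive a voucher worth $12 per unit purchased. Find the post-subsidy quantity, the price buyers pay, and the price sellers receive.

Pre-subsidy: 719/3 - (1/3)Q = 8 + 0.25Q gives Q* = 2780/7 and P* = 751/7.
With the rebate, buyers effectively pay Pb = Ps − 12, where Ps is the price sellers receive.
On the curves, Pb = 719/3 - (1/3)Q and Ps = 8 + 0.25Q; the wedge Ps − Pb = 12 gives 8 + 0.25Q − (719/3 - (1/3)Q) = 12, so Q' = 2924/7.
Then Pb = 719/3 − (1/3)·(2924/7) = 703/7 and Ps = 8 + 0.25·(2924/7) = 787/7.

Q' = 2924/7; buyers pay 703/7; sellers receive 787/7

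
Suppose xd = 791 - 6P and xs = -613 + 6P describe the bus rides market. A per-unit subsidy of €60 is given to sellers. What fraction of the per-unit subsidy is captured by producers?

Pre-subsidy: 791 - 6P = -613 + 6P gives P* = 117, x* = 89.
With the subsidy, sellers receive Ps = Pb + 60 for each unit, where Pb is the price buyers pay.
Supply in terms of Pb becomes xs = -613 + 6(Pb + 60) = -253 + 6Pb. Setting this equal to demand: 791 - 6Pb = -253 + 6Pb, so Pb = 87.
Sellers receive Ps = 87 + 60 = 147; x' = 791 − 6·87 = 269.
Buyers' price falls by P* − Pb = 117 − 87 = 30; sellers' price rises by Ps − P* = 147 − 117 = 30.
So producers capture 30/60 = 0.5 of each unit of subsidy.

Producer share = 0.5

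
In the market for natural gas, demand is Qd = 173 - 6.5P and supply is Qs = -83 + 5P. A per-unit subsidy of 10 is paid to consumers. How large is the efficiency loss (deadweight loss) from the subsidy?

Deadweight loss = 3250/23

Pre-subsidy: 173 - 6.5P = -83 + 5P gives P* = 512/23, Q* = 651/23.
With the rebate, buyers effectively pay Pb = Ps − 10, where Ps is the price sellers receive.
Demand in terms of Ps becomes Qd = 173 − 6.5(Ps − 10) = 238 - 6.5Ps. Setting this equal to supply: 238 - 6.5Ps = -83 + 5Ps, so Ps = 642/23.
Buyers pay Pb = 642/23 − 10 = 412/23; Q' = -83 + 5·(642/23) = 1301/23.
The subsidy expands output by 1301/23 − 651/23 = 650/23 past the efficient level; on those units the gap between marginal cost and willingness to pay runs from 0 up to 10.
DWL = ½ × 10 × 650/23 = 3250/23.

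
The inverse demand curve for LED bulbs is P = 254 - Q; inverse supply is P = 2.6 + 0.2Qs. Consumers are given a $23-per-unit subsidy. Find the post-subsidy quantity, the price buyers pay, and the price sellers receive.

Q' = 686/3; buyers pay 76/3; sellers receive 145/3

Pre-subsidy: 254 - Q = 2.6 + 0.2Q gives Q* = 209.5 and P* = 44.5.
With the rebate, buyers effectively pay Pb = Ps − 23, where Ps is the price sellers receive.
On the curves, Pb = 254 - Q and Ps = 2.6 + 0.2Q; the wedge Ps − Pb = 23 gives 2.6 + 0.2Q − (254 - Q) = 23, so Q' = 686/3.
Then Pb = 254 − 1·(686/3) = 76/3 and Ps = 2.6 + 0.2·(686/3) = 145/3.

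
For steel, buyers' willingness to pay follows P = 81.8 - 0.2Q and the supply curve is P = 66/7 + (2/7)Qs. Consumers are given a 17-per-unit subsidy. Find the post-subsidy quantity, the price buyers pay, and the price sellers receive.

Pre-subsidy: 81.8 - 0.2Q = 66/7 + (2/7)Q gives Q* = 149 and P* = 52.
With the rebate, buyers effectively pay Pb = Ps − 17, where Ps is the price sellers receive.
On the curves, Pb = 81.8 - 0.2Q and Ps = 66/7 + (2/7)Q; the wedge Ps − Pb = 17 gives 66/7 + (2/7)Q − (81.8 - 0.2Q) = 17, so Q' = 184.
Then Pb = 81.8 − 0.2·184 = 45 and Ps = 66/7 + (2/7)·184 = 62.

Q' = 184; buyers pay 45; sellers receive 62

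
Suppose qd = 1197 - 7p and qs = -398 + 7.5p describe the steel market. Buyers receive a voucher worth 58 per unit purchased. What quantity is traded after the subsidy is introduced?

Pre-subsidy: 1197 - 7p = -398 + 7.5p gives p* = 110, q* = 427.
With the rebate, buyers effectively pay pb = ps − 58, where ps is the price sellers receive.
Demand in terms of ps becomes qd = 1197 − 7(ps − 58) = 1603 - 7ps. Setting this equal to supply: 1603 - 7ps = -398 + 7.5ps, so ps = 138.
Buyers pay pb = 138 − 58 = 80; q' = -398 + 7.5·138 = 637.

q' = 637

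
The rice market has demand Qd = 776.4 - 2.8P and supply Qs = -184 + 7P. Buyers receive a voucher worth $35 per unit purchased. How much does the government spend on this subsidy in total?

Government cost = $20020

Pre-subsidy: 776.4 - 2.8P = -184 + 7P gives P* = 98, Q* = 502.
With the rebate, buyers effectively pay Pb = Ps − 35, where Ps is the price sellers receive.
Demand in terms of Ps becomes Qd = 776.4 − 2.8(Ps − 35) = 874.4 - 2.8Ps. Setting this equal to supply: 874.4 - 2.8Ps = -184 + 7Ps, so Ps = 108.
Buyers pay Pb = 108 − 35 = 73; Q' = -184 + 7·108 = 572.
Government outlay = subsidy × quantity = 35 × 572 = 20020.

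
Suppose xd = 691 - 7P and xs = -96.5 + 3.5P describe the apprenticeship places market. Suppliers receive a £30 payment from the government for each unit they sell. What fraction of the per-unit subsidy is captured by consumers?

Pre-subsidy: 691 - 7P = -96.5 + 3.5P gives P* = 75, x* = 166.
With the subsidy, sellers receive Ps = Pb + 30 for each unit, where Pb is the price buyers pay.
Supply in terms of Pb becomes xs = -96.5 + 3.5(Pb + 30) = 8.5 + 3.5Pb. Setting this equal to demand: 691 - 7Pb = 8.5 + 3.5Pb, so Pb = 65.
Sellers receive Ps = 65 + 30 = 95; x' = 691 − 7·65 = 236.
Buyers' price falls by P* − Pb = 75 − 65 = 10; sellers' price rises by Ps − P* = 95 − 75 = 20.
So consumers capture 10/30 = 1/3 of each unit of subsidy.

Consumer share = 1/3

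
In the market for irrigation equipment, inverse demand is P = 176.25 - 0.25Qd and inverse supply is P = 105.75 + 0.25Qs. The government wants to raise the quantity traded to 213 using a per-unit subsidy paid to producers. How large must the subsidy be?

At Q = 213, from the demand curve buyers pay Pb = 176.25 − 0.25·213 = 123; from the supply curve sellers need Ps = 105.75 + 0.25·213 = 159.
The subsidy must fill the gap: s = Ps − Pb = 159 − 123 = 36.

Required subsidy s = 36 per unit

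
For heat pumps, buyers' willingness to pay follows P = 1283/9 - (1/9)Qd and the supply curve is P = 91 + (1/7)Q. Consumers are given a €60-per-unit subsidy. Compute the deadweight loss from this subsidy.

Pre-subsidy: 1283/9 - (1/9)Q = 91 + (1/7)Q gives Q* = 203 and P* = 120.
With the rebate, buyers effectively pay Pb = Ps − 60, where Ps is the price sellers receive.
On the curves, Pb = 1283/9 - (1/9)Q and Ps = 91 + (1/7)Q; the wedge Ps − Pb = 60 gives 91 + (1/7)Q − (1283/9 - (1/9)Q) = 60, so Q' = 439.25.
Then Pb = 1283/9 − (1/9)·439.25 = 93.75 and Ps = 91 + (1/7)·439.25 = 153.75.
The subsidy expands output by 439.25 − 203 = 236.25 past the efficient level; on those units the gap between marginal cost and willingness to pay runs from 0 up to 60.
DWL = ½ × 60 × 236.25 = 7087.5.

Deadweight loss = €7087.5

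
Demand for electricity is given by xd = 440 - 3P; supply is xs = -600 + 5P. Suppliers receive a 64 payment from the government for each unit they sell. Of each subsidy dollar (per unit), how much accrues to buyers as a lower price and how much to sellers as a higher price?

Pre-subsidy: 440 - 3P = -600 + 5P gives P* = 130, x* = 50.
With the subsidy, sellers receive Ps = Pb + 64 for each unit, where Pb is the price buyers pay.
Supply in terms of Pb becomes xs = -600 + 5(Pb + 64) = -280 + 5Pb. Setting this equal to demand: 440 - 3Pb = -280 + 5Pb, so Pb = 90.
Sellers receive Ps = 90 + 64 = 154; x' = 440 − 3·90 = 170.
Buyers' price falls by P* − Pb = 130 − 90 = 40; sellers' price rises by Ps − P* = 154 − 130 = 24.

Buyers gain 40 per unit; sellers gain 24 per unit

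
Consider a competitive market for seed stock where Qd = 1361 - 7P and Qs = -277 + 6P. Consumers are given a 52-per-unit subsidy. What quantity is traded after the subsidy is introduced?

Q' = 647

Pre-subsidy: 1361 - 7P = -277 + 6P gives P* = 126, Q* = 479.
With the rebate, buyers effectively pay Pb = Ps − 52, where Ps is the price sellers receive.
Demand in terms of Ps becomes Qd = 1361 − 7(Ps − 52) = 1725 - 7Ps. Setting this equal to supply: 1725 - 7Ps = -277 + 6Ps, so Ps = 154.
Buyers pay Pb = 154 − 52 = 102; Q' = -277 + 6·154 = 647.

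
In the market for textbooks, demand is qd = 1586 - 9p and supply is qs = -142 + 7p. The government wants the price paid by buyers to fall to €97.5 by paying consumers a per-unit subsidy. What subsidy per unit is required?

Required subsidy s = €24 per unit

At a buyer price of 97.5, quantity demanded is 1586 − 9·97.5 = 708.5.
Sellers supply 708.5 only when they receive ps with -142 + 7·ps = 708.5, i.e. ps = 121.5.
s = ps − pb = 121.5 − 97.5 = 24.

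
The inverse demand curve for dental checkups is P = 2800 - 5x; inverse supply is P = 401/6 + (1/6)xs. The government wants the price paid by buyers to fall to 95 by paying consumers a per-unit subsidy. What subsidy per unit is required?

At a buyer price of 95, quantity demanded is 560 − 0.2·95 = 541.
Sellers supply 541 only when they receive Ps = 401/6 + (1/6)·541 = 157.
s = Ps − Pb = 157 − 95 = 62.

Required subsidy s = 62 per unit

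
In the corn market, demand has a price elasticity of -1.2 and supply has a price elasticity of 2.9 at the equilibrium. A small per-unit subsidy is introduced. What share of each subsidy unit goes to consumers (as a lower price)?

For a small subsidy around the equilibrium, the benefit split depends on the relative slopes, which at a point are proportional to the elasticities.
Buyer share = εs/(εs + |εd|) = 2.9/(2.9 + 1.2) = 29/41; seller share = |εd|/(εs + |εd|) = 12/41.

Consumer share = 29/41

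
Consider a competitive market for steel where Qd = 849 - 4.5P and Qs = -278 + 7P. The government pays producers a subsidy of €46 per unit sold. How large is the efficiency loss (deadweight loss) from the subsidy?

Deadweight loss = €2898

Pre-subsidy: 849 - 4.5P = -278 + 7P gives P* = 98, Q* = 408.
With the subsidy, sellers receive Ps = Pb + 46 for each unit, where Pb is the price buyers pay.
Supply in terms of Pb becomes Qs = -278 + 7(Pb + 46) = 44 + 7Pb. Setting this equal to demand: 849 - 4.5Pb = 44 + 7Pb, so Pb = 70.
Sellers receive Ps = 70 + 46 = 116; Q' = 849 − 4.5·70 = 534.
The subsidy expands output by 534 − 408 = 126 past the efficient level; on those units the gap between marginal cost and willingness to pay runs from 0 up to 46.
DWL = ½ × 46 × 126 = 2898.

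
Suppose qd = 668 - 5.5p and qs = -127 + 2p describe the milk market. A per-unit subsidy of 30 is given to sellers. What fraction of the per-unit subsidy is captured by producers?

Producer share = 11/15

Pre-subsidy: 668 - 5.5p = -127 + 2p gives p* = 106, q* = 85.
With the subsidy, sellers receive ps = pb + 30 for each unit, where pb is the price buyers pay.
Supply in terms of pb becomes qs = -127 + 2(pb + 30) = -67 + 2pb. Setting this equal to demand: 668 - 5.5pb = -67 + 2pb, so pb = 98.
Sellers receive ps = 98 + 30 = 128; q' = 668 − 5.5·98 = 129.
Buyers' price falls by p* − pb = 106 − 98 = 8; sellers' price rises by ps − p* = 128 − 106 = 22.
So producers capture 22/30 = 11/15 of each unit of subsidy.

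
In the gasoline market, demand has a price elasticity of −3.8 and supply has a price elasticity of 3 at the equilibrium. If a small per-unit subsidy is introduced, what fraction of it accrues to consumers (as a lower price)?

For a small subsidy around the equilibrium, the benefit split depends on the relative slopes, which at a point are proportional to the elasticities.
Buyer share = εs/(εs + |εd|) = 3/(3 + 3.8) = 15/34; seller share = |εd|/(εs + |εd|) = 19/34.

Consumer share = 15/34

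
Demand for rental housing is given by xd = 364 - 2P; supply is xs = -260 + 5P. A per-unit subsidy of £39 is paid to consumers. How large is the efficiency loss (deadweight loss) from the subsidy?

Pre-subsidy: 364 - 2P = -260 + 5P gives P* = 624/7, x* = 1300/7.
With the rebate, buyers effectively pay Pb = Ps − 39, where Ps is the price sellers receive.
Demand in terms of Ps becomes xd = 364 − 2(Ps − 39) = 442 - 2Ps. Setting this equal to supply: 442 - 2Ps = -260 + 5Ps, so Ps = 702/7.
Buyers pay Pb = 702/7 − 39 = 429/7; x' = -260 + 5·(702/7) = 1690/7.
The subsidy expands output by 1690/7 − 1300/7 = 390/7 past the efficient level; on those units the gap between marginal cost and willingness to pay runs from 0 up to 39.
DWL = ½ × 39 × 390/7 = 7605/7.

Deadweight loss = 7605/7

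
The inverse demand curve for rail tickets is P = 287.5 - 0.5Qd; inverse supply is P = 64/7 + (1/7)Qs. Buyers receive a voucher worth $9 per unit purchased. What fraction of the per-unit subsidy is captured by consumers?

Consumer share = 7/9

Pre-subsidy: 287.5 - 0.5Q = 64/7 + (1/7)Q gives Q* = 433 and P* = 71.
With the rebate, buyers effectively pay Pb = Ps − 9, where Ps is the price sellers receive.
On the curves, Pb = 287.5 - 0.5Q and Ps = 64/7 + (1/7)Q; the wedge Ps − Pb = 9 gives 64/7 + (1/7)Q − (287.5 - 0.5Q) = 9, so Q' = 447.
Then Pb = 287.5 − 0.5·447 = 64 and Ps = 64/7 + (1/7)·447 = 73.
Buyers' price falls by P* − Pb = 71 − 64 = 7; sellers' price rises by Ps − P* = 73 − 71 = 2.
So consumers capture 7/9 = 7/9 of each unit of subsidy.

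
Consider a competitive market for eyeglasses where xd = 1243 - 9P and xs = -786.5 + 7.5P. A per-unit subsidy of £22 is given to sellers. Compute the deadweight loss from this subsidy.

Pre-subsidy: 1243 - 9P = -786.5 + 7.5P gives P* = 123, x* = 136.
With the subsidy, sellers receive Ps = Pb + 22 for each unit, where Pb is the price buyers pay.
Supply in terms of Pb becomes xs = -786.5 + 7.5(Pb + 22) = -621.5 + 7.5Pb. Setting this equal to demand: 1243 - 9Pb = -621.5 + 7.5Pb, so Pb = 113.
Sellers receive Ps = 113 + 22 = 135; x' = 1243 − 9·113 = 226.
The subsidy expands output by 226 − 136 = 90 past the efficient level; on those units the gap between marginal cost and willingness to pay runs from 0 up to 22.
DWL = ½ × 22 × 90 = 990.

Deadweight loss = £990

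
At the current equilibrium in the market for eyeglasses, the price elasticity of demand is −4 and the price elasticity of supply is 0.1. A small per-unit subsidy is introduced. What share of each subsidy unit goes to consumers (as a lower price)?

Consumer share = 1/41

For a small subsidy around the equilibrium, the benefit split depends on the relative slopes, which at a point are proportional to the elasticities.
Buyer share = εs/(εs + |εd|) = 0.1/(0.1 + 4) = 1/41; seller share = |εd|/(εs + |εd|) = 40/41.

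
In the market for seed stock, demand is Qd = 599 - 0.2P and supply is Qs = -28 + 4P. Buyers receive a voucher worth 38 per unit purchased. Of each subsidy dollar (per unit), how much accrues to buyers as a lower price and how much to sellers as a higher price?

Pre-subsidy: 599 - 0.2P = -28 + 4P gives P* = 1045/7, Q* = 3984/7.
With the rebate, buyers effectively pay Pb = Ps − 38, where Ps is the price sellers receive.
Demand in terms of Ps becomes Qd = 599 − 0.2(Ps − 38) = 606.6 - 0.2Ps. Setting this equal to supply: 606.6 - 0.2Ps = -28 + 4Ps, so Ps = 3173/21.
Buyers pay Pb = 3173/21 − 38 = 2375/21; Q' = -28 + 4·(3173/21) = 12104/21.
Buyers' price falls by P* − Pb = 1045/7 − 2375/21 = 760/21; sellers' price rises by Ps − P* = 3173/21 − 1045/7 = 38/21.

Buyers gain 760/21 per unit; sellers gain 38/21 per unit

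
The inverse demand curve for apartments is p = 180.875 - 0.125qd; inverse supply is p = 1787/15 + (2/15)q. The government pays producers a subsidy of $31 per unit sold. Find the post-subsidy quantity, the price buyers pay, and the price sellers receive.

q' = 359; buyers pay $136; sellers receive $167

Pre-subsidy: 180.875 - 0.125q = 1787/15 + (2/15)q gives q* = 239 and p* = 151.
With the subsidy, sellers receive ps = pb + 31 for each unit, where pb is the price buyers pay.
On the curves, pb = 180.875 - 0.125q and ps = 1787/15 + (2/15)q; the wedge ps − pb = 31 gives 1787/15 + (2/15)q − (180.875 - 0.125q) = 31, so q' = 359.
Then pb = 180.875 − 0.125·359 = 136 and ps = 1787/15 + (2/15)·359 = 167.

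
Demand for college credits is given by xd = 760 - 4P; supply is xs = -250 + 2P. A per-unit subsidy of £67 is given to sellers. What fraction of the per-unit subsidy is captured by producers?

Producer share = 2/3

Pre-subsidy: 760 - 4P = -250 + 2P gives P* = 505/3, x* = 260/3.
With the subsidy, sellers receive Ps = Pb + 67 for each unit, where Pb is the price buyers pay.
Supply in terms of Pb becomes xs = -250 + 2(Pb + 67) = -116 + 2Pb. Setting this equal to demand: 760 - 4Pb = -116 + 2Pb, so Pb = 146.
Sellers receive Ps = 146 + 67 = 213; x' = 760 − 4·146 = 176.
Buyers' price falls by P* − Pb = 505/3 − 146 = 67/3; sellers' price rises by Ps − P* = 213 − 505/3 = 134/3.
So producers capture (134/3)/67 = 2/3 of each unit of subsidy.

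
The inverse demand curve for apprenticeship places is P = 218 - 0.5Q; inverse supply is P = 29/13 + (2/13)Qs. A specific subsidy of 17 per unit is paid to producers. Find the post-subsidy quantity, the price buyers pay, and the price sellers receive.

Pre-subsidy: 218 - 0.5Q = 29/13 + (2/13)Q gives Q* = 330 and P* = 53.
With the subsidy, sellers receive Ps = Pb + 17 for each unit, where Pb is the price buyers pay.
On the curves, Pb = 218 - 0.5Q and Ps = 29/13 + (2/13)Q; the wedge Ps − Pb = 17 gives 29/13 + (2/13)Q − (218 - 0.5Q) = 17, so Q' = 356.
Then Pb = 218 − 0.5·356 = 40 and Ps = 29/13 + (2/13)·356 = 57.

Q' = 356; buyers pay 40; sellers receive 57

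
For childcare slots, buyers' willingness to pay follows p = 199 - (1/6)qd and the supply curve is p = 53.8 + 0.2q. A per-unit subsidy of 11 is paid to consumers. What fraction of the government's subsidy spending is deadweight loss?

DWL / government spending = 5/142

Pre-subsidy: 199 - (1/6)q = 53.8 + 0.2q gives q* = 396 and p* = 133.
With the rebate, buyers effectively pay pb = ps − 11, where ps is the price sellers receive.
On the curves, pb = 199 - (1/6)q and ps = 53.8 + 0.2q; the wedge ps − pb = 11 gives 53.8 + 0.2q − (199 - (1/6)q) = 11, so q' = 426.
Then pb = 199 − (1/6)·426 = 128 and ps = 53.8 + 0.2·426 = 139.
ΔCS = ½(396 + 426)(133 − 128) = 2055; ΔPS = ½(396 + 426)(139 − 133) = 2466.
Government spending = 11 × 426 = 4686.
DWL = ½ × 11 × (426 − 396) = 165; fraction = 165 / 4686 = 5/142.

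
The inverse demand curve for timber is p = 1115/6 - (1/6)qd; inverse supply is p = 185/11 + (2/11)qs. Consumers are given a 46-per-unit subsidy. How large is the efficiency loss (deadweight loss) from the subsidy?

Deadweight loss = 3036

Pre-subsidy: 1115/6 - (1/6)q = 185/11 + (2/11)q gives q* = 485 and p* = 105.
With the rebate, buyers effectively pay pb = ps − 46, where ps is the price sellers receive.
On the curves, pb = 1115/6 - (1/6)q and ps = 185/11 + (2/11)q; the wedge ps − pb = 46 gives 185/11 + (2/11)q − (1115/6 - (1/6)q) = 46, so q' = 617.
Then pb = 1115/6 − (1/6)·617 = 83 and ps = 185/11 + (2/11)·617 = 129.
The subsidy expands output by 617 − 485 = 132 past the efficient level; on those units the gap between marginal cost and willingness to pay runs from 0 up to 46.
DWL = ½ × 46 × 132 = 3036.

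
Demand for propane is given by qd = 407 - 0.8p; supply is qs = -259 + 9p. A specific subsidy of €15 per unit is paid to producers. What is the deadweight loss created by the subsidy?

Deadweight loss = 4050/49

Pre-subsidy: 407 - 0.8p = -259 + 9p gives p* = 3330/49, q* = 17279/49.
With the subsidy, sellers receive ps = pb + 15 for each unit, where pb is the price buyers pay.
Supply in terms of pb becomes qs = -259 + 9(pb + 15) = -124 + 9pb. Setting this equal to demand: 407 - 0.8pb = -124 + 9pb, so pb = 2655/49.
Sellers receive ps = 2655/49 + 15 = 3390/49; q' = 407 − 0.8·(2655/49) = 17819/49.
The subsidy expands output by 17819/49 − 17279/49 = 540/49 past the efficient level; on those units the gap between marginal cost and willingness to pay runs from 0 up to 15.
DWL = ½ × 15 × 540/49 = 4050/49.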